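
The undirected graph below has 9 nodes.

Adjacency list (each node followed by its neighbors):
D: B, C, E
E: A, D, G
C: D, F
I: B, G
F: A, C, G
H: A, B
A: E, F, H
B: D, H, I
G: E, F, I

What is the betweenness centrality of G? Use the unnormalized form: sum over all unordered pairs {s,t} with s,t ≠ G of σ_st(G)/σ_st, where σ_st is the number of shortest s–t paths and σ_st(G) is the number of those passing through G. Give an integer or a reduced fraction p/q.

4

Pairs whose geodesics pass through G — C–I: 1/2; E–I: 1; E–F: 1/2; A–I: 2/3; B–F: 1/3; I–F: 1.
All other pairs contribute 0.
Summing the contributions gives betweenness(G) = 4.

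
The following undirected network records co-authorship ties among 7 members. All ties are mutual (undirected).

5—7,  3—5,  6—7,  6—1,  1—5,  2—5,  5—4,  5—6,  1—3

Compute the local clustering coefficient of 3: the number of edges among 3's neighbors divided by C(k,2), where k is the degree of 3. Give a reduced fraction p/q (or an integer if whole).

3's neighbors: 1 and 5 (k = 2).
Possible neighbor pairs: C(2,2) = 1. Edges among them: 1–5 → e = 1.
Clustering(3) = 1/1.

1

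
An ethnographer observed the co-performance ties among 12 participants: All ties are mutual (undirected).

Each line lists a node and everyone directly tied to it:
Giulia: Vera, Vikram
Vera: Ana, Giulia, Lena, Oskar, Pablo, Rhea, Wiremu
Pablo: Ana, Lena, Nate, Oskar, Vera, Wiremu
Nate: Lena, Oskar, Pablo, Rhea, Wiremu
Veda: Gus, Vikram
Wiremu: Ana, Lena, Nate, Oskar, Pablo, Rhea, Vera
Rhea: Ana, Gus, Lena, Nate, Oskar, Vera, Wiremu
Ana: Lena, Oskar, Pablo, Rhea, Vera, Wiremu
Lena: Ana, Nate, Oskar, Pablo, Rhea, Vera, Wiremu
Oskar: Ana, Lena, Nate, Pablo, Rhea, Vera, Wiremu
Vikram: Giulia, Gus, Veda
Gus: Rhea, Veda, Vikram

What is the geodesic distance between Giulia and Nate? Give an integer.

One shortest route is Giulia – Vera – Rhea – Nate, which uses 3 edges, and at distance 2 from Giulia we only reach {Ana, Gus, Lena, Oskar, Pablo, Rhea, Veda, Wiremu}, which does not include Nate. So d(Giulia,Nate) = 3.

3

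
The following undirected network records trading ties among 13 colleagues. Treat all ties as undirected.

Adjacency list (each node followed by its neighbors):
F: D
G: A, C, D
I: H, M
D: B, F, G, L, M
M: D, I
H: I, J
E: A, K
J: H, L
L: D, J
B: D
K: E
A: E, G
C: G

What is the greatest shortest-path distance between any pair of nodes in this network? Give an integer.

Eccentricity of each node (its greatest distance to any other): A:5, B:5, C:5, D:4, E:6, F:5, G:4, H:7, I:6, J:6, K:7, L:5, M:5.
The maximum eccentricity is 7, realized for instance by the pair H–K via H – J – L – D – G – A – E – K. So the diameter is 7.

7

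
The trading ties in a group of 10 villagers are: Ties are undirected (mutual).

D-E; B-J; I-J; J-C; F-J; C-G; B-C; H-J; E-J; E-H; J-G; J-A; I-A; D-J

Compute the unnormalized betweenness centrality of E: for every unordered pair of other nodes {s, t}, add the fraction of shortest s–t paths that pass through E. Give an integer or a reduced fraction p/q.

1/2

Pairs whose geodesics pass through E — D–H: 1/2.
All other pairs contribute 0.
Summing the contributions gives betweenness(E) = 1/2.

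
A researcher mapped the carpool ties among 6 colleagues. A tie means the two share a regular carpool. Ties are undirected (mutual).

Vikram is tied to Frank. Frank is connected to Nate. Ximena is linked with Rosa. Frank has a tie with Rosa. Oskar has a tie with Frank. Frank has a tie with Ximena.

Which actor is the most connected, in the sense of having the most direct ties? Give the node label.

Degrees — Frank:5, Nate:1, Oskar:1, Rosa:2, Vikram:1, Ximena:2.
The maximum is 5, attained only by Frank.

Frank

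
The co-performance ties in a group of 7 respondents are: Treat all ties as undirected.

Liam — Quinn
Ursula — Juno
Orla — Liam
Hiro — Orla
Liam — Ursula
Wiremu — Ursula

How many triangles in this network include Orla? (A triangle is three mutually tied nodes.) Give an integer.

0

Orla's neighbors are Hiro and Liam, but none of them are tied to each other, so no triangle contains Orla.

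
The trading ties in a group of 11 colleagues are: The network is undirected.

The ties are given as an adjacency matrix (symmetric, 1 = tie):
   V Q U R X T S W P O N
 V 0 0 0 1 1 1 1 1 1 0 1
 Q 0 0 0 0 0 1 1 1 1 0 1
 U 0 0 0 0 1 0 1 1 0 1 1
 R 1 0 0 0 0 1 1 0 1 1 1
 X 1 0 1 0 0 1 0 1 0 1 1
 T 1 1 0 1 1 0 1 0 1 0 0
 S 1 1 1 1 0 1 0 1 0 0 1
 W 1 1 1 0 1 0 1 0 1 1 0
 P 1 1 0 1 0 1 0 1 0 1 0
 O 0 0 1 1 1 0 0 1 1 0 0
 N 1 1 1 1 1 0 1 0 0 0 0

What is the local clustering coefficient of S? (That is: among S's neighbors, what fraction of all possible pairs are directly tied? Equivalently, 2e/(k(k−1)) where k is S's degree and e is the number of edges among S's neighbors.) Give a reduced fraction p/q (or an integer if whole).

11/21

S's neighbors: N, Q, R, T, U, V, and W (k = 7).
Possible neighbor pairs: C(7,2) = 21. Edges among them: N–Q, N–R, N–U, N–V, Q–T, Q–W, R–T, R–V, T–V, U–W, V–W → e = 11.
Clustering(S) = 11/21.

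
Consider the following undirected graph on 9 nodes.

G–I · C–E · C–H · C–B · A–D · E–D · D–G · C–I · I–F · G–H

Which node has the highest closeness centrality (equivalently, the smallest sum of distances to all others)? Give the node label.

Farness (sum of distances to all others) for each node — A:22, B:20, C:13, D:15, E:15, F:21, G:14, H:16, I:14.
The smallest farness is 13, for C, so C has the highest closeness.

C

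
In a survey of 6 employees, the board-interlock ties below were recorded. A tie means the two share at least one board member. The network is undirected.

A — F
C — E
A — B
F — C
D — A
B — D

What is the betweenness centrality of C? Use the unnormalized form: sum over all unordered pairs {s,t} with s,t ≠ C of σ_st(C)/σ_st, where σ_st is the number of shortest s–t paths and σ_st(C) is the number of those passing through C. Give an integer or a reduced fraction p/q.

Pairs whose geodesics pass through C — B–E: 1; D–E: 1; F–E: 1; A–E: 1.
All other pairs contribute 0.
Summing the contributions gives betweenness(C) = 4.

4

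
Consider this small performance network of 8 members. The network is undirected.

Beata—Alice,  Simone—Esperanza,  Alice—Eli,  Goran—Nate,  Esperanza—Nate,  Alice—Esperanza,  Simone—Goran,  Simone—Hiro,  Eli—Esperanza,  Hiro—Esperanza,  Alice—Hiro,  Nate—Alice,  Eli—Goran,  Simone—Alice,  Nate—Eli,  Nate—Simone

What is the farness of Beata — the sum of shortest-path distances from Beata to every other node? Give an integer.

14

Distances from Beata: Alice:1, Eli:2, Esperanza:2, Goran:3, Hiro:2, Nate:2, Simone:2.
Sum = 1 + 2 + 2 + 3 + 2 + 2 + 2 = 14.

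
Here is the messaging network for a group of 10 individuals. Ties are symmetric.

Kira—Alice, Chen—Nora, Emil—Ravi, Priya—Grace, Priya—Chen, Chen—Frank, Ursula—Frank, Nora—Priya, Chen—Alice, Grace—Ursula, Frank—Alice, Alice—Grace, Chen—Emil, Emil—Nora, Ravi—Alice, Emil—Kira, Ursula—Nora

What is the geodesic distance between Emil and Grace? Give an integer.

3

One shortest route is Emil – Chen – Alice – Grace, which uses 3 edges, and at distance 2 from Emil we only reach {Alice, Frank, Priya, Ursula}, which does not include Grace. So d(Emil,Grace) = 3.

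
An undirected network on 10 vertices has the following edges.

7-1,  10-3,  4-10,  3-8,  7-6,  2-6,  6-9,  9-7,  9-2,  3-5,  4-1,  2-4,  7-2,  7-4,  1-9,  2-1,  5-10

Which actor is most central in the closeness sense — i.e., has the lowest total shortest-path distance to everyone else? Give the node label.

4

Farness (sum of distances to all others) for each node — 1:18, 2:17, 3:22, 4:15, 5:23, 6:23, 7:17, 8:30, 9:22, 10:17.
The smallest farness is 15, for 4, so 4 has the highest closeness.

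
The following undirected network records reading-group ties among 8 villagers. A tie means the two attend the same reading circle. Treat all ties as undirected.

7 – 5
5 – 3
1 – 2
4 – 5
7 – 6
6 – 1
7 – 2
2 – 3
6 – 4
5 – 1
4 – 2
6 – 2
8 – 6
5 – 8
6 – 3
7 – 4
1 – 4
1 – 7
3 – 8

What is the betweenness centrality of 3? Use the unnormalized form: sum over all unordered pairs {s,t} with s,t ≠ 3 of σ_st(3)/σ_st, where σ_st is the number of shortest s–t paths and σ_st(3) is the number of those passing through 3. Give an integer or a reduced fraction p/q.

Pairs whose geodesics pass through 3 — 5–6: 1/5; 5–2: 1/4; 8–2: 1/2.
All other pairs contribute 0.
Summing the contributions gives betweenness(3) = 19/20.

19/20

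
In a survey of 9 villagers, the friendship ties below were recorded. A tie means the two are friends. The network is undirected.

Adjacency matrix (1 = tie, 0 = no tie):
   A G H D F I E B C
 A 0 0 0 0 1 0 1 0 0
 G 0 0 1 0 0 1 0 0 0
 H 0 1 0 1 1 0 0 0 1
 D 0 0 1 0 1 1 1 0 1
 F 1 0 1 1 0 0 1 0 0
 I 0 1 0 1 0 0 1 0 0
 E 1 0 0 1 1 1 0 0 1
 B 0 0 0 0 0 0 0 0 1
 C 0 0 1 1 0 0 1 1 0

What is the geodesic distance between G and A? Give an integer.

One shortest route is G – H – F – A, which uses 3 edges, and at distance 2 from G we only reach {C, D, E, F}, which does not include A. So d(G,A) = 3.

3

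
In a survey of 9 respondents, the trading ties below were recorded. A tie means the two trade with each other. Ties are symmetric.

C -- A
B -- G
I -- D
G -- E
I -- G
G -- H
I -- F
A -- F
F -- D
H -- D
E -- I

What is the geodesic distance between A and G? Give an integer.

One shortest route is A – F – I – G, which uses 3 edges, and at distance 2 from A we only reach {D, I}, which does not include G. So d(A,G) = 3.

3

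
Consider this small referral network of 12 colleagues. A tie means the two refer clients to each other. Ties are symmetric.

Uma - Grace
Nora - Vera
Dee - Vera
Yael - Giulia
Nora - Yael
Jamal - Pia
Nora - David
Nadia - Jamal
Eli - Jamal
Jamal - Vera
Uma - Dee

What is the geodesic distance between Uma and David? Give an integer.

One shortest route is Uma – Dee – Vera – Nora – David, which uses 4 edges, and at distance 3 from Uma we only reach {Jamal, Nora}, which does not include David. So d(Uma,David) = 4.

4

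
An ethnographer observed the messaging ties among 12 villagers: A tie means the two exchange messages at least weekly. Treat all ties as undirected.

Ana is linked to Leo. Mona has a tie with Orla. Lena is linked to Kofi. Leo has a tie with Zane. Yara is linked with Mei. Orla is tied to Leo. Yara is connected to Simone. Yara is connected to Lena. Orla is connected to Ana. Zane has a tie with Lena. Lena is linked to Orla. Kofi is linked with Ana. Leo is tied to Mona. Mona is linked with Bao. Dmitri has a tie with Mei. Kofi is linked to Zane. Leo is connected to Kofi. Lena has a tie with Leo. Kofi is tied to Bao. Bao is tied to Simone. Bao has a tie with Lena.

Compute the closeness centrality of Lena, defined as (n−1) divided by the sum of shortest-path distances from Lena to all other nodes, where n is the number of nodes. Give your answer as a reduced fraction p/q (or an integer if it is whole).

11/17

Distances from Lena: Ana:2, Bao:1, Dmitri:3, Kofi:1, Leo:1, Mei:2, Mona:2, Orla:1, Simone:2, Yara:1, Zane:1. Sum = 17.
n = 12, so closeness = 11/17.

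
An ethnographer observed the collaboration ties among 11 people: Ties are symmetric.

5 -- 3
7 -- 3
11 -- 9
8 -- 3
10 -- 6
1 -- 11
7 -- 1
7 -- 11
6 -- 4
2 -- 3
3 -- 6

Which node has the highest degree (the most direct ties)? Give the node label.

3

Degrees — 1:2, 2:1, 3:5, 4:1, 5:1, 6:3, 7:3, 8:1, 9:1, 10:1, 11:3.
The maximum is 5, attained only by 3.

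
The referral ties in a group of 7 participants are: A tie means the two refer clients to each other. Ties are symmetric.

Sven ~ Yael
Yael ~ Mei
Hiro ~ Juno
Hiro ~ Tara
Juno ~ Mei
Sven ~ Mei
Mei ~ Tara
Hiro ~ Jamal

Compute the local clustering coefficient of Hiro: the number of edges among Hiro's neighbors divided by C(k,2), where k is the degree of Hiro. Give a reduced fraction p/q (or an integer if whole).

Hiro's neighbors: Jamal, Juno, and Tara (k = 3).
Possible neighbor pairs: C(3,2) = 3. Edges among them: none → e = 0.
Clustering(Hiro) = 0/3 = 0.

0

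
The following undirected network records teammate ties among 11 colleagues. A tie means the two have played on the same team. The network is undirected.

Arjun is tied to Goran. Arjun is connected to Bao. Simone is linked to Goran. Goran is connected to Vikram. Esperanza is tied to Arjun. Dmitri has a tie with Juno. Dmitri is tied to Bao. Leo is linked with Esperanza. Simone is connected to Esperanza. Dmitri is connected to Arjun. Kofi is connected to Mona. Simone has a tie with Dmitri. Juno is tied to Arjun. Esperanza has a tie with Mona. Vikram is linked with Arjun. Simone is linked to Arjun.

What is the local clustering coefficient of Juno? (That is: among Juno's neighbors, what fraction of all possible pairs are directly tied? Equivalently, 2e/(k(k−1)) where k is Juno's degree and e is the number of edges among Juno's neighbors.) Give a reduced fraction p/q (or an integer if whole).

1

Juno's neighbors: Arjun and Dmitri (k = 2).
Possible neighbor pairs: C(2,2) = 1. Edges among them: Arjun–Dmitri → e = 1.
Clustering(Juno) = 1/1.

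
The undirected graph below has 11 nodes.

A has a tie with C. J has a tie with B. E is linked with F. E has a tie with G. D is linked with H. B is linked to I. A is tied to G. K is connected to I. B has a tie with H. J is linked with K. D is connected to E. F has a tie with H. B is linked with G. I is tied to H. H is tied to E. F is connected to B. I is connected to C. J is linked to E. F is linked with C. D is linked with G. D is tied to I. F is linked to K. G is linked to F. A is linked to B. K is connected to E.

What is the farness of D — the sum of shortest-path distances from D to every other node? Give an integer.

16

Distances from D: A:2, B:2, C:2, E:1, F:2, G:1, H:1, I:1, J:2, K:2.
Sum = 2 + 2 + 2 + 1 + 2 + 1 + 1 + 1 + 2 + 2 = 16.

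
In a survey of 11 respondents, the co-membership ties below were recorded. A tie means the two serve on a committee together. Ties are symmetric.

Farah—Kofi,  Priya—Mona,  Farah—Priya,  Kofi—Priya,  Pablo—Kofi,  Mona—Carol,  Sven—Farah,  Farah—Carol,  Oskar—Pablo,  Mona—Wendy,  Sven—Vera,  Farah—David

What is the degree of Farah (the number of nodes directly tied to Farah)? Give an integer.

Farah is directly tied to Carol, David, Kofi, Priya, and Sven. That is 5 neighbors, so the degree of Farah is 5.

5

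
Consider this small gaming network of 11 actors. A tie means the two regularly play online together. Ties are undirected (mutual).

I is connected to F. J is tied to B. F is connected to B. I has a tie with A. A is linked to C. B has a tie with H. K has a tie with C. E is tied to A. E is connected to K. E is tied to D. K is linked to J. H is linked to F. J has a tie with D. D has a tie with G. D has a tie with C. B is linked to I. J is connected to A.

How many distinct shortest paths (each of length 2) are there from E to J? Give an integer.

3

The shortest distance is 2. The length-2 paths are: E–K–J; E–D–J; E–A–J.
That gives 3 distinct shortest paths.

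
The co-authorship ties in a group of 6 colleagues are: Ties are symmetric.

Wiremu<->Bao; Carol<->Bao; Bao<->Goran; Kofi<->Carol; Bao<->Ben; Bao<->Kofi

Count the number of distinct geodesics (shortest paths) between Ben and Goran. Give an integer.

The shortest distance is 2, and the only length-2 path is Ben–Bao–Goran. So there is exactly 1 shortest path.

1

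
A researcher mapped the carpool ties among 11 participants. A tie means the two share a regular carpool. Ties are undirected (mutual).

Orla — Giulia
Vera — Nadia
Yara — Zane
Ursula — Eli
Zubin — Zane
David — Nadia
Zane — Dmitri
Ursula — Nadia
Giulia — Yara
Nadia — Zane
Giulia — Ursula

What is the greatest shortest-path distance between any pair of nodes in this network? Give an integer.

Eccentricity of each node (its greatest distance to any other): David:4, Dmitri:4, Eli:4, Giulia:3, Nadia:3, Orla:4, Ursula:3, Vera:4, Yara:3, Zane:3, Zubin:4.
The maximum eccentricity is 4, realized for instance by the pair David–Orla via David – Nadia – Ursula – Giulia – Orla. So the diameter is 4.

4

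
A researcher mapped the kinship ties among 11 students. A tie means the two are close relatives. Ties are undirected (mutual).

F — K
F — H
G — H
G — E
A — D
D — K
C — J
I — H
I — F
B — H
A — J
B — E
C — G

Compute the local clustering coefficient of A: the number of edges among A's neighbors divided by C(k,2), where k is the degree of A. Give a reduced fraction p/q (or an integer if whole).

A's neighbors: D and J (k = 2).
Possible neighbor pairs: C(2,2) = 1. Edges among them: none → e = 0.
Clustering(A) = 0/1.

0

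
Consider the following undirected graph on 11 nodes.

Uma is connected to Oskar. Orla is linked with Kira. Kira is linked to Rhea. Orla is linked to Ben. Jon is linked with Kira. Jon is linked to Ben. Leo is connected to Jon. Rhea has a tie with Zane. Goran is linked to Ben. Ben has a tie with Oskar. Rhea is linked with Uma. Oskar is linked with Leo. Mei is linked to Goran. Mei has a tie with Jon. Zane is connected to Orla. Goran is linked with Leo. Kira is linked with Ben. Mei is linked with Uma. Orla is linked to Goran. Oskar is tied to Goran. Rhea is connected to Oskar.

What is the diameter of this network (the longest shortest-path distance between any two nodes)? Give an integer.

Eccentricity of each node (its greatest distance to any other): Ben:2, Goran:2, Jon:3, Kira:2, Leo:3, Mei:3, Orla:3, Oskar:2, Rhea:2, Uma:3, Zane:3.
The maximum eccentricity is 3, realized for instance by the pair Uma–Orla via Uma – Oskar – Goran – Orla. So the diameter is 3.

3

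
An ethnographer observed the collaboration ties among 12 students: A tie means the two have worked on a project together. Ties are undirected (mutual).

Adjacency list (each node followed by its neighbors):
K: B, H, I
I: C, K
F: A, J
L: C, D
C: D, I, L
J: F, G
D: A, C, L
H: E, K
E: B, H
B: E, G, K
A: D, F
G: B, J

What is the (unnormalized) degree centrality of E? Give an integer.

E is directly tied to B and H. That is 2 neighbors, so the degree of E is 2.

2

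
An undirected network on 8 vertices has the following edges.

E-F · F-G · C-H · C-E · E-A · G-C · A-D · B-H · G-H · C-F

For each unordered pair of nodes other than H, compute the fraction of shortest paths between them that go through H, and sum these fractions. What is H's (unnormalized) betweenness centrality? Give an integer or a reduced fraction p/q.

Pairs whose geodesics pass through H — B–D: 1; B–C: 1; B–E: 1; B–F: 2/2; B–G: 1; B–A: 1.
All other pairs contribute 0.
Summing the contributions gives betweenness(H) = 6.

6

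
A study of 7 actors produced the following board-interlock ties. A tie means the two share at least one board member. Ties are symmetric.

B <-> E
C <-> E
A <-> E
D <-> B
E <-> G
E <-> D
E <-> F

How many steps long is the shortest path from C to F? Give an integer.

One shortest route is C – E – F, which uses 2 edges, and C and F are not directly tied, so nothing shorter exists. So d(C,F) = 2.

2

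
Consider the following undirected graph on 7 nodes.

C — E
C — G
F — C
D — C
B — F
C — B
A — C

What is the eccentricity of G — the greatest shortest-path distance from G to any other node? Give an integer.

Distances from G: A:2, B:2, C:1, D:2, E:2, F:2.
The largest is 2 (to D, B, A, F, and E), so the eccentricity of G is 2.

2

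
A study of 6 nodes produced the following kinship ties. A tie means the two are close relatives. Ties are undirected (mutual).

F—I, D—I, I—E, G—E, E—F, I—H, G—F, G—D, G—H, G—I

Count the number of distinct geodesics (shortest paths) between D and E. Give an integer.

The shortest distance is 2. The length-2 paths are: D–I–E; D–G–E.
That gives 2 distinct shortest paths.

2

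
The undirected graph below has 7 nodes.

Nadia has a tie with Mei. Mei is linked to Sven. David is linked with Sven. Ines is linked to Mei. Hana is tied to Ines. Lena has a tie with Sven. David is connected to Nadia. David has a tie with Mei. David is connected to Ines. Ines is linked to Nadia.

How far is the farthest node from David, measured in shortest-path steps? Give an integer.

2

Distances from David: Hana:2, Ines:1, Lena:2, Mei:1, Nadia:1, Sven:1.
The largest is 2 (to Lena and Hana), so the eccentricity of David is 2.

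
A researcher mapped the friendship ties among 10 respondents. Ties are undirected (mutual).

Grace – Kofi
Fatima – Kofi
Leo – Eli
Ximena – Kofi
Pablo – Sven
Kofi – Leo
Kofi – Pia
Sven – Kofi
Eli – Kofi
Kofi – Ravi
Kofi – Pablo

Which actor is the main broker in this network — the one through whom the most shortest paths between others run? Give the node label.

Unnormalized betweenness of each node: Eli:0, Fatima:0, Grace:0, Kofi:34, Leo:0, Pablo:0, Pia:0, Ravi:0, Sven:0, Ximena:0.
Kofi has the largest value, 34, making it the main broker — the node through which the most shortest paths run.

Kofi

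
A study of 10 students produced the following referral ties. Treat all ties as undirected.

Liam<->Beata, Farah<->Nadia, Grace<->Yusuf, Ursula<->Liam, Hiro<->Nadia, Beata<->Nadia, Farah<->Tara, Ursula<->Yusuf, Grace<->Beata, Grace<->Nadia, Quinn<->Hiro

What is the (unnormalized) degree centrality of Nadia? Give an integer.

Nadia is directly tied to Beata, Farah, Grace, and Hiro. That is 4 neighbors, so the degree of Nadia is 4.

4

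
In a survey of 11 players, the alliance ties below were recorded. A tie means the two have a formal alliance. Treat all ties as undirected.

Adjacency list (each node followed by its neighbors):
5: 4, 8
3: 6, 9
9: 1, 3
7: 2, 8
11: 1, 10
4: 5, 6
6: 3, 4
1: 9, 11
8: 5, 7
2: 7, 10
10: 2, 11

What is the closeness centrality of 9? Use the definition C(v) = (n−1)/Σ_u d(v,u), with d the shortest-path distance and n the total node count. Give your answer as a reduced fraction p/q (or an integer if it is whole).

Distances from 9: 1:1, 2:4, 3:1, 4:3, 5:4, 6:2, 7:5, 8:5, 10:3, 11:2. Sum = 30.
n = 11, so closeness = 10/30 = 1/3.

1/3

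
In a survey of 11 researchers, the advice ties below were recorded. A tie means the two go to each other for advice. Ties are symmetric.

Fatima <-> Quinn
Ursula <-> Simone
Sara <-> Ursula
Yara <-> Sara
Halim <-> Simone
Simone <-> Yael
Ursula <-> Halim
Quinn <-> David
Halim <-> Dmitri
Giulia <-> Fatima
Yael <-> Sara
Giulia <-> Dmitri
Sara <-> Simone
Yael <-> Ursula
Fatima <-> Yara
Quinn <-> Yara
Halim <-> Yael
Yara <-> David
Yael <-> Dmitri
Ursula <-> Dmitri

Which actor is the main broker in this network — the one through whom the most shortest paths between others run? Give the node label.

Unnormalized betweenness of each node: David:0, Dmitri:83/12, Fatima:65/12, Giulia:61/12, Halim:2/3, Quinn:5/4, Sara:179/12, Simone:5/4, Ursula:10/3, Yael:10/3, Yara:89/6.
Sara has the largest value, 179/12, making it the main broker — the node through which the most shortest paths run.

Sara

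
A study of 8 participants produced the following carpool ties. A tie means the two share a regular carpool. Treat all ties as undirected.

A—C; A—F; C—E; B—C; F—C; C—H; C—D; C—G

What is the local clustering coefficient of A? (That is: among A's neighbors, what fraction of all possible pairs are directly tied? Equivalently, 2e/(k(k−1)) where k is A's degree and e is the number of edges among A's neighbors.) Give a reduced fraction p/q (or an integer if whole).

A's neighbors: C and F (k = 2).
Possible neighbor pairs: C(2,2) = 1. Edges among them: C–F → e = 1.
Clustering(A) = 1/1.

1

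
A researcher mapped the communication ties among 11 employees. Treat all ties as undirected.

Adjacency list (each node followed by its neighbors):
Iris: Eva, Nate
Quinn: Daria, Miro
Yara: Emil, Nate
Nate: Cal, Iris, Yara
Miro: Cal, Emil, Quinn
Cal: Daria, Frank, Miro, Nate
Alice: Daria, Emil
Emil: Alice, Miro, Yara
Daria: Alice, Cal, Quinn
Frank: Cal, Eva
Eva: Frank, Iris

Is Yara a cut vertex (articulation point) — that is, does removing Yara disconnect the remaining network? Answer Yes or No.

Even without Yara, every remaining node can still reach every other (the residual graph is connected), so Yara is not a cut vertex.

No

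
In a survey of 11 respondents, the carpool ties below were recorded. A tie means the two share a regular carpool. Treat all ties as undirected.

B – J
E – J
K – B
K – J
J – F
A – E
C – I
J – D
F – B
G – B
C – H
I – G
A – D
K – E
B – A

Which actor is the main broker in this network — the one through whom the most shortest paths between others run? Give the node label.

Unnormalized betweenness of each node: A:14/3, B:79/3, C:9, D:1/3, E:5/6, F:0, G:21, H:0, I:16, J:49/6, K:5/3.
B has the largest value, 79/3, making it the main broker — the node through which the most shortest paths run.

B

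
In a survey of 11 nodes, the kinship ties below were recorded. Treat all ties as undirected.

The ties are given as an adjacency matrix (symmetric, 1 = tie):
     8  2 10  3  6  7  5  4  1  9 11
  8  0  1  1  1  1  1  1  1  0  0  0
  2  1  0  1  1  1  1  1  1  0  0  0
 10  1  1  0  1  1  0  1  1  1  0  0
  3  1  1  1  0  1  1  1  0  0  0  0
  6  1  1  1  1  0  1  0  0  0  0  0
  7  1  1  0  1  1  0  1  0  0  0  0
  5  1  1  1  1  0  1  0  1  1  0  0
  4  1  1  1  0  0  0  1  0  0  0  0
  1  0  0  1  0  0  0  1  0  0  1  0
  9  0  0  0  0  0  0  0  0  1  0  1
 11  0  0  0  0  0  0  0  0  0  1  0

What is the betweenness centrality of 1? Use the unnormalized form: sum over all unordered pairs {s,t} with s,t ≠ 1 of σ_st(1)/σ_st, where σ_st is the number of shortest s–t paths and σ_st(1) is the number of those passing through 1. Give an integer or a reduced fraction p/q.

16

Pairs whose geodesics pass through 1 — 8–9: 2/2; 8–11: 2/2; 2–9: 2/2; 2–11: 2/2; 10–9: 1; 10–11: 1; 3–9: 2/2; 3–11: 2/2; 6–9: 1; 6–11: 1; 7–9: 1; 7–11: 1; 5–9: 1; 5–11: 1 … (+2 more pairs).
All other pairs contribute 0.
Summing the contributions gives betweenness(1) = 16.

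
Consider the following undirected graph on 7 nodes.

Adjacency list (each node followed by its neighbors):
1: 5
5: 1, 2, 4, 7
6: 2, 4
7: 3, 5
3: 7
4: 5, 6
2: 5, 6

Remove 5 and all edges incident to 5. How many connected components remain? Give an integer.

3

Without 5, the remaining ties split the others into: {2, 4, 6}; {3, 7}; {1}.
That's 3 separate components.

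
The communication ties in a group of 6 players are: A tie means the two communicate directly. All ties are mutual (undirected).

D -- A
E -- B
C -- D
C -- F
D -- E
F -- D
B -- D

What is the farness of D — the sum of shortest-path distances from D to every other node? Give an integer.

5

Distances from D: A:1, B:1, C:1, E:1, F:1.
Sum = 1 + 1 + 1 + 1 + 1 = 5.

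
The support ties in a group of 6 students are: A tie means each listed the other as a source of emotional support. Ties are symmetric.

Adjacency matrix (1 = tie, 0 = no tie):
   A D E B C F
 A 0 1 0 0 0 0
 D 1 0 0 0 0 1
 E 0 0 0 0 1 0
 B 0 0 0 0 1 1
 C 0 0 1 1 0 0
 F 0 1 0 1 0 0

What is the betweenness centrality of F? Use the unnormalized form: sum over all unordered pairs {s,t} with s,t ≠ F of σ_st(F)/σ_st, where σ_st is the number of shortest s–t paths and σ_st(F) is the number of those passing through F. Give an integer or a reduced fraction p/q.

6

Pairs whose geodesics pass through F — A–E: 1; A–B: 1; A–C: 1; D–E: 1; D–B: 1; D–C: 1.
All other pairs contribute 0.
Summing the contributions gives betweenness(F) = 6.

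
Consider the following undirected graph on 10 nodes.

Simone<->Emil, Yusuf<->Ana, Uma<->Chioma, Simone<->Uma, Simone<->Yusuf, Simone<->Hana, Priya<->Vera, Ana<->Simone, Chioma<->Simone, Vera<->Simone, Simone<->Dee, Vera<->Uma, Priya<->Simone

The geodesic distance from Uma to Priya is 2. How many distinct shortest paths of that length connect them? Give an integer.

2

The shortest distance is 2. The length-2 paths are: Uma–Simone–Priya; Uma–Vera–Priya.
That gives 2 distinct shortest paths.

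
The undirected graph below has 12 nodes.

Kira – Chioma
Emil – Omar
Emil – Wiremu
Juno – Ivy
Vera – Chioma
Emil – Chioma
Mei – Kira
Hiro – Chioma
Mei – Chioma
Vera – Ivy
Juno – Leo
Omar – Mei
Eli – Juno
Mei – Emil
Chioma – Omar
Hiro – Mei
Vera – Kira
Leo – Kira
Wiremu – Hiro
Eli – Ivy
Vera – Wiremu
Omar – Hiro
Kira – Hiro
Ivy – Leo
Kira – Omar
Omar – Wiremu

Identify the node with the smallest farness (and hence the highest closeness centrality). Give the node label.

Farness (sum of distances to all others) for each node — Chioma:18, Eli:31, Emil:24, Hiro:21, Ivy:22, Juno:26, Kira:17, Leo:21, Mei:21, Omar:20, Vera:18, Wiremu:21.
The smallest farness is 17, for Kira, so Kira has the highest closeness.

Kira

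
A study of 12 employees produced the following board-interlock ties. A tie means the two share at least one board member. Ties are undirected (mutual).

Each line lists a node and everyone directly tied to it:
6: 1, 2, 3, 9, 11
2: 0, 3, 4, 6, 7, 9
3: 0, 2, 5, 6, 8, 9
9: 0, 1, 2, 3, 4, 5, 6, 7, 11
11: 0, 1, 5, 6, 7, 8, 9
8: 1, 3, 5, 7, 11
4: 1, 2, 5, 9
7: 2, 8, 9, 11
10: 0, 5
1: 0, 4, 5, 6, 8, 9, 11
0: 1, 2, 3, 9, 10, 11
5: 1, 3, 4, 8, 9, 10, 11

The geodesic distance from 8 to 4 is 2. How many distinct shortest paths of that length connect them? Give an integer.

2

The shortest distance is 2. The length-2 paths are: 8–5–4; 8–1–4.
That gives 2 distinct shortest paths.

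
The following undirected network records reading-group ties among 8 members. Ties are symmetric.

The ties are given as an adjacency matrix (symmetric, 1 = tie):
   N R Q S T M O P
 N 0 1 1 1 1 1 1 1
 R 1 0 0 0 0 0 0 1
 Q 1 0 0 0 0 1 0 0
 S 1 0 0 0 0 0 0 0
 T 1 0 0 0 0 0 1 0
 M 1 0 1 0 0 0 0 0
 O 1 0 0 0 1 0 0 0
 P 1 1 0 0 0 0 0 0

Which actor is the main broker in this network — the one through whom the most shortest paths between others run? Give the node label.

Unnormalized betweenness of each node: M:0, N:18, O:0, P:0, Q:0, R:0, S:0, T:0.
N has the largest value, 18, making it the main broker — the node through which the most shortest paths run.

N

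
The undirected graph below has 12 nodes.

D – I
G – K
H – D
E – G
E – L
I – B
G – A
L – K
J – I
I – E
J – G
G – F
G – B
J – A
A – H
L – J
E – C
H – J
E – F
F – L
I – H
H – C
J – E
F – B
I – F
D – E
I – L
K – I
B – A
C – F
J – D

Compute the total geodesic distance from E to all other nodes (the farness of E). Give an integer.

Distances from E: A:2, B:2, C:1, D:1, F:1, G:1, H:2, I:1, J:1, K:2, L:1.
Sum = 2 + 2 + 1 + 1 + 1 + 1 + 2 + 1 + 1 + 2 + 1 = 15.

15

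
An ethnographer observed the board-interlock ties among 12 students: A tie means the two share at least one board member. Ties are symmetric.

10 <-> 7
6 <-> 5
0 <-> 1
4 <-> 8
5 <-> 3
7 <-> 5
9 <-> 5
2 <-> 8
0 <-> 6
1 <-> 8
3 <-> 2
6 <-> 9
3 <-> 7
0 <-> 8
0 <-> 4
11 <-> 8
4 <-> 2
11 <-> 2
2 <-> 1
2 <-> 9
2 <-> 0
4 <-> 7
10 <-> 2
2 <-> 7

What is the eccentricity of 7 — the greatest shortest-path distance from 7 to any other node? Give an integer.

2

Distances from 7: 0:2, 1:2, 2:1, 3:1, 4:1, 5:1, 6:2, 8:2, 9:2, 10:1, 11:2.
The largest is 2 (to 9, 6, 8, 0, 11, and 1), so the eccentricity of 7 is 2.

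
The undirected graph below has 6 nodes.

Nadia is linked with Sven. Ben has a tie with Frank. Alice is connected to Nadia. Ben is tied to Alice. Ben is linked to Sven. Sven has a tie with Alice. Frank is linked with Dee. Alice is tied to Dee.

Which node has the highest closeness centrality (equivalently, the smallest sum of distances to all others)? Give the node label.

Farness (sum of distances to all others) for each node — Alice:6, Ben:7, Dee:8, Frank:9, Nadia:9, Sven:7.
The smallest farness is 6, for Alice, so Alice has the highest closeness.

Alice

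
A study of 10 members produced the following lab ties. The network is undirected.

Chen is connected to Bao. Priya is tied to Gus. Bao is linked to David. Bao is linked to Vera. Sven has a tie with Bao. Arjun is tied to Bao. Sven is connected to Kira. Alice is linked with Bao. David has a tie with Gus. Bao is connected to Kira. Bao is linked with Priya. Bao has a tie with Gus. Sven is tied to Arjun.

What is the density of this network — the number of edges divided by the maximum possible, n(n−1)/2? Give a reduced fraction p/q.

13/45

There are 13 edges and 10 nodes, so the maximum possible is C(10,2) = 45.
Density = 13/45.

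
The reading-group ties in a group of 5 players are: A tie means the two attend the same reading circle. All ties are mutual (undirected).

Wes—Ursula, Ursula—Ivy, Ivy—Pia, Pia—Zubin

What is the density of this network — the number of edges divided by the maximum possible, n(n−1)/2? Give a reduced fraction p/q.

2/5

There are 4 edges and 5 nodes, so the maximum possible is C(5,2) = 10.
Density = 4/10 = 2/5.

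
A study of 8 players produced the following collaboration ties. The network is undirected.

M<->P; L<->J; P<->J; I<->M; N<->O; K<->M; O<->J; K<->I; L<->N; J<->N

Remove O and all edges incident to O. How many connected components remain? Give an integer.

1

O's neighbors (J and N) remain reachable from one another through other ties, so the rest of the network stays in one piece.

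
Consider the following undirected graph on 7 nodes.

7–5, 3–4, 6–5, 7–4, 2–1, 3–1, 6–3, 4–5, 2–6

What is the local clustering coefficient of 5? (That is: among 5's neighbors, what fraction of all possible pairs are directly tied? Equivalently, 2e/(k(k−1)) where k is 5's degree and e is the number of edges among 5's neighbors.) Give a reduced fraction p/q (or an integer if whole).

1/3

5's neighbors: 4, 6, and 7 (k = 3).
Possible neighbor pairs: C(3,2) = 3. Edges among them: 4–7 → e = 1.
Clustering(5) = 1/3.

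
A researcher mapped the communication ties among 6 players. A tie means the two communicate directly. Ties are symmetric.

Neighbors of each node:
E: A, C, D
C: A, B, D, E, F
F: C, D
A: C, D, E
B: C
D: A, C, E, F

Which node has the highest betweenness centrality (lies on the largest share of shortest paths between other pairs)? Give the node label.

C

Unnormalized betweenness of each node: A:0, B:0, C:5, D:1, E:0, F:0.
C has the largest value, 5, making it the main broker — the node through which the most shortest paths run.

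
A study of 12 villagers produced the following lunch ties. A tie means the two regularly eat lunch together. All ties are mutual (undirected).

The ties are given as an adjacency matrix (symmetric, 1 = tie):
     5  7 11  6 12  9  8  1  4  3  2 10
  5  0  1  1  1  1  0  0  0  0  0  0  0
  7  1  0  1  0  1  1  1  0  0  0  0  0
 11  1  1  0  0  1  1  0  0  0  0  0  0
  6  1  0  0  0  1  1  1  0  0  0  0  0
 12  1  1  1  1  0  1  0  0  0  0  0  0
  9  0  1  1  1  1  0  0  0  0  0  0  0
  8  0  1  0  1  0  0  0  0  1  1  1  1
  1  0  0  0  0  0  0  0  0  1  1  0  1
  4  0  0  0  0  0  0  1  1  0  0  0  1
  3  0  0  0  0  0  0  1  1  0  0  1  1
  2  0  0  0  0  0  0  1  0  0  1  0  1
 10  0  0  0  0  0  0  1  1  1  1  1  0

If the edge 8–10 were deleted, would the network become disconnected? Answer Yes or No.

No

Even without that edge, 8 still reaches 10 via 8 – 4 – 10, so the network stays connected. Not a bridge.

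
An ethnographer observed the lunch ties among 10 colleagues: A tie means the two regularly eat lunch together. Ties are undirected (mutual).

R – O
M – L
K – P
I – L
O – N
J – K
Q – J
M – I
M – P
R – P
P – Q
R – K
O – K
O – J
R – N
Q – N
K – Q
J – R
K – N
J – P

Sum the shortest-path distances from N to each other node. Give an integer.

Distances from N: I:4, J:2, K:1, L:4, M:3, O:1, P:2, Q:1, R:1.
Sum = 4 + 2 + 1 + 4 + 3 + 1 + 2 + 1 + 1 = 19.

19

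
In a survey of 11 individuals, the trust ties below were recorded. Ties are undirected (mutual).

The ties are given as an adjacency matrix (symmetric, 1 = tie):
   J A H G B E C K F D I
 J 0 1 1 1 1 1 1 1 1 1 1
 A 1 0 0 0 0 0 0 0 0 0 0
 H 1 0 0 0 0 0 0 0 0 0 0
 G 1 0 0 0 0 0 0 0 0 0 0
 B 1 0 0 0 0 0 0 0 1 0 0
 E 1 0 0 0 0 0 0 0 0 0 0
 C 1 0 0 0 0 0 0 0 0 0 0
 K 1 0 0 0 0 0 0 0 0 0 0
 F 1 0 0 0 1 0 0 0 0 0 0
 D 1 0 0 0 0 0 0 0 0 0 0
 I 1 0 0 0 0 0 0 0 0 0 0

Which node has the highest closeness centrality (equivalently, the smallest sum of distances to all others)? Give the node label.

Farness (sum of distances to all others) for each node — A:19, B:18, C:19, D:19, E:19, F:18, G:19, H:19, I:19, J:10, K:19.
The smallest farness is 10, for J, so J has the highest closeness.

J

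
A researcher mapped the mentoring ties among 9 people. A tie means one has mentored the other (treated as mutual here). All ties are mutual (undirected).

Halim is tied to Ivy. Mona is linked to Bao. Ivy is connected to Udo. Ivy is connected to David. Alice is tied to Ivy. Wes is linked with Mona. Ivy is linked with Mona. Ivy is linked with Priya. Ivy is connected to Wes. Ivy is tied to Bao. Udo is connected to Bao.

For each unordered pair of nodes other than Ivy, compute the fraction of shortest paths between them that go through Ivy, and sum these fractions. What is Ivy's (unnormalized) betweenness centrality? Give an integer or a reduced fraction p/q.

Pairs whose geodesics pass through Ivy — Bao–David: 1; Bao–Alice: 1; Bao–Wes: 1/2; Bao–Halim: 1; Bao–Priya: 1; David–Alice: 1; David–Wes: 1; David–Halim: 1; David–Udo: 1; David–Priya: 1; David–Mona: 1; Alice–Wes: 1; Alice–Halim: 1; Alice–Udo: 1 … (+11 more pairs).
All other pairs contribute 0.
Summing the contributions gives betweenness(Ivy) = 24.

24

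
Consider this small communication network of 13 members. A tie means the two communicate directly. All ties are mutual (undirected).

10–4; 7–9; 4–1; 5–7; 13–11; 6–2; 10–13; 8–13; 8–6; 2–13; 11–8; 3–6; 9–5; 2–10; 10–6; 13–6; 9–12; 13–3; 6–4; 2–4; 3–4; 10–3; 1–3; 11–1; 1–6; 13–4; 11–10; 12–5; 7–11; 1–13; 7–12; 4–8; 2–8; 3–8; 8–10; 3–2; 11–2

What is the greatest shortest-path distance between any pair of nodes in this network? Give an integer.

4

Eccentricity of each node (its greatest distance to any other): 1:3, 2:3, 3:4, 4:4, 5:4, 6:4, 7:3, 8:3, 9:4, 10:3, 11:2, 12:4, 13:3.
The maximum eccentricity is 4, realized for instance by the pair 9–4 via 9 – 7 – 11 – 8 – 4. So the diameter is 4.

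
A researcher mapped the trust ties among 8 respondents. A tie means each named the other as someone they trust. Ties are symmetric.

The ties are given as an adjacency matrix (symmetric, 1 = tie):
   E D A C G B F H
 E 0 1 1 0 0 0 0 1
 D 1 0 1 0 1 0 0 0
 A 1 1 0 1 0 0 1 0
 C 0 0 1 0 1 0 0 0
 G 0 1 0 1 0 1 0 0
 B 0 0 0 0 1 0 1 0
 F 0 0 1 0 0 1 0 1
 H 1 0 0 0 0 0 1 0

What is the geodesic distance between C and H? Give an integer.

One shortest route is C – A – E – H, which uses 3 edges, and at distance 2 from C we only reach {B, D, E, F}, which does not include H. So d(C,H) = 3.

3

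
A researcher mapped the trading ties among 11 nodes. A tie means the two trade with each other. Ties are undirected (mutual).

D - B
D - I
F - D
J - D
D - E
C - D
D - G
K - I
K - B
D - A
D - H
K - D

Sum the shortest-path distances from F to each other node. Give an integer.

19

Distances from F: A:2, B:2, C:2, D:1, E:2, G:2, H:2, I:2, J:2, K:2.
Sum = 2 + 2 + 2 + 1 + 2 + 2 + 2 + 2 + 2 + 2 = 19.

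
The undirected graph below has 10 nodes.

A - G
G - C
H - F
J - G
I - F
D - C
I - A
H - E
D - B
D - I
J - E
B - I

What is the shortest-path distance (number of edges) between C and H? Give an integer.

4

One shortest route is C – G – J – E – H, which uses 4 edges, and at distance 3 from C we only reach {E, F}, which does not include H. So d(C,H) = 4.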